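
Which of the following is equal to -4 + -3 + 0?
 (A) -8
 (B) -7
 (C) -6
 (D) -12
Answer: B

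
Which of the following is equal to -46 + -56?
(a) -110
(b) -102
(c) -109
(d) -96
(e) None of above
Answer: b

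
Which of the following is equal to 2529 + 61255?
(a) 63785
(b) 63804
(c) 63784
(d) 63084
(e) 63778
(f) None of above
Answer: c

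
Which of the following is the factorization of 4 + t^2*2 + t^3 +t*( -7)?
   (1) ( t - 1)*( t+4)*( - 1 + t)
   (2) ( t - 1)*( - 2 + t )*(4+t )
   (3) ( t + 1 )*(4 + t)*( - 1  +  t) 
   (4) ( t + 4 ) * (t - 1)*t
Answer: 1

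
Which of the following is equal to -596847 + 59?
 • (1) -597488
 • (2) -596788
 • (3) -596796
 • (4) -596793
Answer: 2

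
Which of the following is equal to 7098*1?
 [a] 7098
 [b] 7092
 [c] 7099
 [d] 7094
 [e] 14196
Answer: a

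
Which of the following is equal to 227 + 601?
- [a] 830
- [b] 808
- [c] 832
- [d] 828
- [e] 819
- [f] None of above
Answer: d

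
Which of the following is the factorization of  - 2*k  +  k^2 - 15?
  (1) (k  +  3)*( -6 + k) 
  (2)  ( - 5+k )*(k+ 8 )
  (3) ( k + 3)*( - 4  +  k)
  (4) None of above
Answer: 4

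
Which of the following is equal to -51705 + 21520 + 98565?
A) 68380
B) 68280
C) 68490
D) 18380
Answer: A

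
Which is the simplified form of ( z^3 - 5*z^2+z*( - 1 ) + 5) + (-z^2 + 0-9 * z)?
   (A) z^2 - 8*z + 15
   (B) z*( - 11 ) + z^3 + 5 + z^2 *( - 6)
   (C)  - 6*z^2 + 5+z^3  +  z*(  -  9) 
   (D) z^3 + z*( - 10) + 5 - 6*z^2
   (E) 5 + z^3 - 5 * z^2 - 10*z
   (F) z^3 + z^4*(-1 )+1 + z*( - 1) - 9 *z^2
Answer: D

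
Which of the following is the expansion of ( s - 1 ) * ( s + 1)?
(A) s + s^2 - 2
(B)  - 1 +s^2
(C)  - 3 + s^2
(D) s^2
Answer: B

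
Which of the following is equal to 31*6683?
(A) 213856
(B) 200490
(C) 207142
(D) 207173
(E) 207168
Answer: D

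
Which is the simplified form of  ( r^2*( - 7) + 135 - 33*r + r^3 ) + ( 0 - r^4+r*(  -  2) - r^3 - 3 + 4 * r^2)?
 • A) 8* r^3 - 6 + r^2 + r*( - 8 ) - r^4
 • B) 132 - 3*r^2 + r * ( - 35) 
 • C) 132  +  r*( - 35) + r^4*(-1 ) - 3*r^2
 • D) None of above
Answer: C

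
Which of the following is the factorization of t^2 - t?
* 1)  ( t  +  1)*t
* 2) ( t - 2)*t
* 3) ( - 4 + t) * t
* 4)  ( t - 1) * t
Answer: 4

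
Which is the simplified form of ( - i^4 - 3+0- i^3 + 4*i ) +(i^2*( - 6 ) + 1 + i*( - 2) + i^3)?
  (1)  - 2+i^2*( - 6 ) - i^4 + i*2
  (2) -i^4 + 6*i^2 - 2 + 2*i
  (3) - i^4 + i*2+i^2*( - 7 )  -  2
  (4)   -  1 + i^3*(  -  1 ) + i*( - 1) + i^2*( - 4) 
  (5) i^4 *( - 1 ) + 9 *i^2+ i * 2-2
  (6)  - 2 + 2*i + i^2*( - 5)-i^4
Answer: 1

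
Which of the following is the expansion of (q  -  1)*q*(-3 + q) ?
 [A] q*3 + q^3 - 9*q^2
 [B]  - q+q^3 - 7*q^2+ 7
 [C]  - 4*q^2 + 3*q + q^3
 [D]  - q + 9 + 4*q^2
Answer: C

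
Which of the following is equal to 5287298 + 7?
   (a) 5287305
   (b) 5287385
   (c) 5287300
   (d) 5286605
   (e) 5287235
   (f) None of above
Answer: a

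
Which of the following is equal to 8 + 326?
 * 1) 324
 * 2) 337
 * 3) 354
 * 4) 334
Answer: 4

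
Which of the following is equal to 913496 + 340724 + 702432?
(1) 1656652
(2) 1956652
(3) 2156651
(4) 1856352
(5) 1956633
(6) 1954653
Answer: 2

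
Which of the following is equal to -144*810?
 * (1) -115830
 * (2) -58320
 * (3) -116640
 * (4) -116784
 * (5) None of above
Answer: 3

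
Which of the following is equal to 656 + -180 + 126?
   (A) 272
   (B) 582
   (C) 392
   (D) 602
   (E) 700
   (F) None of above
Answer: D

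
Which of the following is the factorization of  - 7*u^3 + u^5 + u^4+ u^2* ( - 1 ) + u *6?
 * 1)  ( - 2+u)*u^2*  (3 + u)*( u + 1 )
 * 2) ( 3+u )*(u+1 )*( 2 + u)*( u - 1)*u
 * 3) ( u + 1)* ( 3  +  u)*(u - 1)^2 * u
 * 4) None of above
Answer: 4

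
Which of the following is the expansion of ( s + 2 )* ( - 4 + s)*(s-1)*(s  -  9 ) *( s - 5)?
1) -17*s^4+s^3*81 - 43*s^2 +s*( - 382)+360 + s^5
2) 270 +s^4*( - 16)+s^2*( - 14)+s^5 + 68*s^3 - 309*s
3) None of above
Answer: 1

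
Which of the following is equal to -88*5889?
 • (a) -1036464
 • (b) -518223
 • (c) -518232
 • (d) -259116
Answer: c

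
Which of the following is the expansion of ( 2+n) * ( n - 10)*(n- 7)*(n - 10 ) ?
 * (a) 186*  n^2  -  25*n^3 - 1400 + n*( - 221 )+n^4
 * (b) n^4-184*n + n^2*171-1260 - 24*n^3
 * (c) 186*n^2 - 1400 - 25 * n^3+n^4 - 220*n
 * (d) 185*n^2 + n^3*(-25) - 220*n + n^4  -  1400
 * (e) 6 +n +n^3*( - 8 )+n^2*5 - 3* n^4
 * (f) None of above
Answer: c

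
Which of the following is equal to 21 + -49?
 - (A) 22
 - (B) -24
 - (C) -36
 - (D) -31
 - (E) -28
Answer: E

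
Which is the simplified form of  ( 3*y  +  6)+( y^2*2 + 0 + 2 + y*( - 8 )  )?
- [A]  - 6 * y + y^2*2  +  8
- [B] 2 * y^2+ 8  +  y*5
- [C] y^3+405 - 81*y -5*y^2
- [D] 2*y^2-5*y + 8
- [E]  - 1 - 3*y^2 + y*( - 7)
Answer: D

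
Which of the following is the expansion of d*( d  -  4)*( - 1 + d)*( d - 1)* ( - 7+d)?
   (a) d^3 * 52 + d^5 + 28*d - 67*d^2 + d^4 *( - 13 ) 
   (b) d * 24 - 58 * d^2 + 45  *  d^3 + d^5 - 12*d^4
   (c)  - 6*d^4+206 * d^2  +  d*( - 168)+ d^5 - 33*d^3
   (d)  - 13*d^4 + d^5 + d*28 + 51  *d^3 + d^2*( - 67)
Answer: d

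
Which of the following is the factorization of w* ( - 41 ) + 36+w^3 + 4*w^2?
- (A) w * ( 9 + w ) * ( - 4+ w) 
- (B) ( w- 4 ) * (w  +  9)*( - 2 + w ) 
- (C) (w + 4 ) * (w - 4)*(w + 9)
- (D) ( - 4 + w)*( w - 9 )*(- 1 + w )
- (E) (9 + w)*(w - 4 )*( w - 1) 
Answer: E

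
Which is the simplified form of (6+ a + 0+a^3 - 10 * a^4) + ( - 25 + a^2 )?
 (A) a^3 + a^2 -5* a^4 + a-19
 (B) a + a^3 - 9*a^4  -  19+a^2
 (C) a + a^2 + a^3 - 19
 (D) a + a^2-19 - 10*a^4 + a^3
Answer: D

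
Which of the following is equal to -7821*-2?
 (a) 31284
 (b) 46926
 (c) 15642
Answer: c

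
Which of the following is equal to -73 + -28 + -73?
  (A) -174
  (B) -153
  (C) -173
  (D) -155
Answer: A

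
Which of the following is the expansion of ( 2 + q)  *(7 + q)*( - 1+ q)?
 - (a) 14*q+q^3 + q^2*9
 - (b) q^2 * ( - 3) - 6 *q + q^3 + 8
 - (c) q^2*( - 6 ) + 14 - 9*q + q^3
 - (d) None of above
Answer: d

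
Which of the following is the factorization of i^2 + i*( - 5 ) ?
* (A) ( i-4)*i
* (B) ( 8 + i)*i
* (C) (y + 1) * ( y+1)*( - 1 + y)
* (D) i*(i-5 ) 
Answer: D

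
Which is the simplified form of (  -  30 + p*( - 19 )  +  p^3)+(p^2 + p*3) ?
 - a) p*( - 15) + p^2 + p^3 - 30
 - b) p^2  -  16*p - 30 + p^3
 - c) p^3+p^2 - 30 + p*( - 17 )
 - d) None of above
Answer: b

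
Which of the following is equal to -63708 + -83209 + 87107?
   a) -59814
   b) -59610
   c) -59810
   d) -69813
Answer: c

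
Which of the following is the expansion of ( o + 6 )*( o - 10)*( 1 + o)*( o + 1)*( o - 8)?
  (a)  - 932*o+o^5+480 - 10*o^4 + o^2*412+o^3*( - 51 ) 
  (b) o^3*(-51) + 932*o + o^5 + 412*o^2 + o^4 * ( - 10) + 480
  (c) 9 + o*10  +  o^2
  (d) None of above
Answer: b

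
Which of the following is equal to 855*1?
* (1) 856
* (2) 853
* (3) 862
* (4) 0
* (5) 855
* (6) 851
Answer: 5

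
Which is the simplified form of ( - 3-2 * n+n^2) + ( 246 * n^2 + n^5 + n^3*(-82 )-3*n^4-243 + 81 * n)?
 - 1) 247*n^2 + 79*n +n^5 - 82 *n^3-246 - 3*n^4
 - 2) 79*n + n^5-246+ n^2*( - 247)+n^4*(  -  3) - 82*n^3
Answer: 1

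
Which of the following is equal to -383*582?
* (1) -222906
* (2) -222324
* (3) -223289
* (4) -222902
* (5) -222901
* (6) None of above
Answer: 1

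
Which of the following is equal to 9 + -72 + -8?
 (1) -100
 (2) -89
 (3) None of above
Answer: 3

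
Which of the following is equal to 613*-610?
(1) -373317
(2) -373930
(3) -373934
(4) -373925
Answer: 2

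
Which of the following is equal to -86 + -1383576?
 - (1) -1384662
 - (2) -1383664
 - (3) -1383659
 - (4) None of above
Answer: 4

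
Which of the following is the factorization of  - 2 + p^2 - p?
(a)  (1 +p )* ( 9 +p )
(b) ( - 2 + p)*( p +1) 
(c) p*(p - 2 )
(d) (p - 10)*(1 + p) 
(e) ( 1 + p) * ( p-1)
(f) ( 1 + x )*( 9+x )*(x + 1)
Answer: b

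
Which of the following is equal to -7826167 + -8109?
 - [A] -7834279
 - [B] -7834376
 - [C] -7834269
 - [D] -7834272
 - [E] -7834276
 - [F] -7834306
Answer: E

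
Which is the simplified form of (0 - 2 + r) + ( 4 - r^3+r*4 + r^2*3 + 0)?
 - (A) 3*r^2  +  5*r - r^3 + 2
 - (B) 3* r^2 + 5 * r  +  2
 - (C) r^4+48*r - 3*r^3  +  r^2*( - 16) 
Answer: A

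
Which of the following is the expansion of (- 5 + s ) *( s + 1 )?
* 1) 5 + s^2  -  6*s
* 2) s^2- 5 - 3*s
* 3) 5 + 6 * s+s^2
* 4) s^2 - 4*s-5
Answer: 4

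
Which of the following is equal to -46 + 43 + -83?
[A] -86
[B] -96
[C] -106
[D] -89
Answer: A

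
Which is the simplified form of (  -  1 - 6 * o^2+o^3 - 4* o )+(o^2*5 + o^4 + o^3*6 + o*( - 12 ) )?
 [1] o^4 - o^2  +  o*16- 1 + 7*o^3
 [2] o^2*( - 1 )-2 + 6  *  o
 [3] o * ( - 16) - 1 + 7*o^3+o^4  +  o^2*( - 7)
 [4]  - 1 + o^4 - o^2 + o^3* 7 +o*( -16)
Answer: 4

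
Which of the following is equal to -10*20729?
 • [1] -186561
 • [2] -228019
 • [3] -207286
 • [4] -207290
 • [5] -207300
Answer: 4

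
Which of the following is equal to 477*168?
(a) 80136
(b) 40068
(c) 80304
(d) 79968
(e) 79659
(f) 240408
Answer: a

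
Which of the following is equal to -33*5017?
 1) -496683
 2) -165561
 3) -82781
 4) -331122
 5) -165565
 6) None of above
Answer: 2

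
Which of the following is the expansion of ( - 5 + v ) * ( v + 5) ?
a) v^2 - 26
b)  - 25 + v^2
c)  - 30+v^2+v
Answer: b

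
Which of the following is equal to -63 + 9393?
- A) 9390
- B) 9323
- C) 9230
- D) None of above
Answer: D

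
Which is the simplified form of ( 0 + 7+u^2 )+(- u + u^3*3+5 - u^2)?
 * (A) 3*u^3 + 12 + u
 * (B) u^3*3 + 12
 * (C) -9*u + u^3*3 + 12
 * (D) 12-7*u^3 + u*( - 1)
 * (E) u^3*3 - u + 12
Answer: E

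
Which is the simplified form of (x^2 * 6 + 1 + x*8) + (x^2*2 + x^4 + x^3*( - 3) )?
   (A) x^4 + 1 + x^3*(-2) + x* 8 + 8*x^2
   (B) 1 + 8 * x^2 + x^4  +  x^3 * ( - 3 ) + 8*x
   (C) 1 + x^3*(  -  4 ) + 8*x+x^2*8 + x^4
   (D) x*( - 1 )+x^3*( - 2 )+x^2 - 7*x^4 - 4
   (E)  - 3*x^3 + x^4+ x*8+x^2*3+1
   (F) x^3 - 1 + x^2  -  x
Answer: B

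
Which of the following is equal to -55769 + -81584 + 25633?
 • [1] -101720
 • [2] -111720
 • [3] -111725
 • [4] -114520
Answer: 2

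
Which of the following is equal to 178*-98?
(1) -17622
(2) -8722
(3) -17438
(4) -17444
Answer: 4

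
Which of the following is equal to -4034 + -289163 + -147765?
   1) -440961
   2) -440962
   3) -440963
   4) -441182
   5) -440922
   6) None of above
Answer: 2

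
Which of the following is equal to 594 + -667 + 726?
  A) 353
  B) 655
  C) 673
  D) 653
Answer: D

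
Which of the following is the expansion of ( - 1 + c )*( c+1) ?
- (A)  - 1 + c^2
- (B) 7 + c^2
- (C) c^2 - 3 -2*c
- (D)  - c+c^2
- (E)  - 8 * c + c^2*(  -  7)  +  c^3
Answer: A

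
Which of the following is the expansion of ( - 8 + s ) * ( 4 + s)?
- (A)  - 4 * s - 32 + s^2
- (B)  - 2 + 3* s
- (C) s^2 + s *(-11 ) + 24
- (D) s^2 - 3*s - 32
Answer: A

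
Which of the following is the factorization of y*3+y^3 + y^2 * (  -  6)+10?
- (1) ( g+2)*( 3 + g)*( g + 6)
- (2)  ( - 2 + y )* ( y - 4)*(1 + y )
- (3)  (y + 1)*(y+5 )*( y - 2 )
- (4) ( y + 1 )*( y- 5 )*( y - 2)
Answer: 4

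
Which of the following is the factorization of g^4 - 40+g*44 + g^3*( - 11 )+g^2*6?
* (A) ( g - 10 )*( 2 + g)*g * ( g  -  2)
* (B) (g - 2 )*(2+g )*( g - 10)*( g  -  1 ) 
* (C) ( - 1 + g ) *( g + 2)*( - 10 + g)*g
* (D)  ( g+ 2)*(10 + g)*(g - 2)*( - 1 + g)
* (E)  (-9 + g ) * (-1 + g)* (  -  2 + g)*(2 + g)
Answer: B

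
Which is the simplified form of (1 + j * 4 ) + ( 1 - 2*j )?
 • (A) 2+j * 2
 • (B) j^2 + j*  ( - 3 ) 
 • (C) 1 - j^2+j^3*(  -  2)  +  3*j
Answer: A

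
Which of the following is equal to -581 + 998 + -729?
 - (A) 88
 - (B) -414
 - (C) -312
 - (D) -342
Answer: C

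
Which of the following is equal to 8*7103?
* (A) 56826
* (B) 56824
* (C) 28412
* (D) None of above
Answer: B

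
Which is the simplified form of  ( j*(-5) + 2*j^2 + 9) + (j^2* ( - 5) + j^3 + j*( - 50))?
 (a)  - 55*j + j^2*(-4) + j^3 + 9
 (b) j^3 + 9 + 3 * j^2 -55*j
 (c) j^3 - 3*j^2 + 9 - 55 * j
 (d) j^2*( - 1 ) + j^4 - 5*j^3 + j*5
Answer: c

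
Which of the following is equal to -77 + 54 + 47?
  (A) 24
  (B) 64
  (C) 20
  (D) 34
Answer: A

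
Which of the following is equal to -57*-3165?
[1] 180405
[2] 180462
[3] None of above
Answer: 1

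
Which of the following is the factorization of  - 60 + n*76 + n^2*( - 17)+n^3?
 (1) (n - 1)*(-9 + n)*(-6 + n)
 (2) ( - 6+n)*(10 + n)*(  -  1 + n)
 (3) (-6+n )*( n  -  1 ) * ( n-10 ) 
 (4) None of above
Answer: 3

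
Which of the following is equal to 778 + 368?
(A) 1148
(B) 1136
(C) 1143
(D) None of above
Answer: D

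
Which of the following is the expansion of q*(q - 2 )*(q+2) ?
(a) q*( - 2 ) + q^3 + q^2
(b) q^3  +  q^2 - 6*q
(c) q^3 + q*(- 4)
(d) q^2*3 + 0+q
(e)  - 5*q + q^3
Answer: c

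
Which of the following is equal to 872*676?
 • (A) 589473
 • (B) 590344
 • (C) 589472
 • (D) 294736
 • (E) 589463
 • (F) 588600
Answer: C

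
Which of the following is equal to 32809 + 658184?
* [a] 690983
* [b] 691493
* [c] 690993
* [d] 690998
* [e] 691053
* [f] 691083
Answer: c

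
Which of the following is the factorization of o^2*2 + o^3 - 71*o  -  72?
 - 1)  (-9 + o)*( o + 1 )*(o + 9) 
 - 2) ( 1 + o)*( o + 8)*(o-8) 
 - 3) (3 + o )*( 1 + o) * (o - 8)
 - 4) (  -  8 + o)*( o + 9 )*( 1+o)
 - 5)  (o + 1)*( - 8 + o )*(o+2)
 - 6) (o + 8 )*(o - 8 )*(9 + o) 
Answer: 4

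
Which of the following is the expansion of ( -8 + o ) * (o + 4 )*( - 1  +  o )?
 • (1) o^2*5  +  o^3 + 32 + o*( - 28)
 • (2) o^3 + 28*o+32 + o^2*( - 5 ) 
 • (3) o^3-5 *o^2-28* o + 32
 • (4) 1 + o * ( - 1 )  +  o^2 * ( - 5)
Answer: 3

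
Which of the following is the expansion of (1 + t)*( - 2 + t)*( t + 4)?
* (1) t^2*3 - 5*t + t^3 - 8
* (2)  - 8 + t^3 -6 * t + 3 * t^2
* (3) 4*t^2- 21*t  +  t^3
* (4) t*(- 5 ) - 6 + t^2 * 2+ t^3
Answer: 2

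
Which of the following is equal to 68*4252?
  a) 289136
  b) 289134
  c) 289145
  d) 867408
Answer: a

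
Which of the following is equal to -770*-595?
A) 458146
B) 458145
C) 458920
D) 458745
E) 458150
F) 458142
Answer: E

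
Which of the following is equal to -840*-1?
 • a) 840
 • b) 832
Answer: a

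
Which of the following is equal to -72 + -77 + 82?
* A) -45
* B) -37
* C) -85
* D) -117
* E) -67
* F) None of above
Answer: E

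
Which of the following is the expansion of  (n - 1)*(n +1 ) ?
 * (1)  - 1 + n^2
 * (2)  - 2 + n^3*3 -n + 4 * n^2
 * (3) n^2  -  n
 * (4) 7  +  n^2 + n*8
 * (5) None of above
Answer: 1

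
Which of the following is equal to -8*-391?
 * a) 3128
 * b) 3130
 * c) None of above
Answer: a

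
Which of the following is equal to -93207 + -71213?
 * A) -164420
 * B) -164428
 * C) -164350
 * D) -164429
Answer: A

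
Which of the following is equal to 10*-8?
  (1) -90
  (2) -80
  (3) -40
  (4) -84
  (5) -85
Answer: 2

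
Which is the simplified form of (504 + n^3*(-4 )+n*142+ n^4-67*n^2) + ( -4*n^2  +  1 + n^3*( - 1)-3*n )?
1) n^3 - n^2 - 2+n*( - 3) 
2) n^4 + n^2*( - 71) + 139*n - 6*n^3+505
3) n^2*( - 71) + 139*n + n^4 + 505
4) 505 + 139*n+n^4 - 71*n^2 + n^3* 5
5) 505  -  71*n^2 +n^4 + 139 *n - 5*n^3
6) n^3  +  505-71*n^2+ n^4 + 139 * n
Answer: 5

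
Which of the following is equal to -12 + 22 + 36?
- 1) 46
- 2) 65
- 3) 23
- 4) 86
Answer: 1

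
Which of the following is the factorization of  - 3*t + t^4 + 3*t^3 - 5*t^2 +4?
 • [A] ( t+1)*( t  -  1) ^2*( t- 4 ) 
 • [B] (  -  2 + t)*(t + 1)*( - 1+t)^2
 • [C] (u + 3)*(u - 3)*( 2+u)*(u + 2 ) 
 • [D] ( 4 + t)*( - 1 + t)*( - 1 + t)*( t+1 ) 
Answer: D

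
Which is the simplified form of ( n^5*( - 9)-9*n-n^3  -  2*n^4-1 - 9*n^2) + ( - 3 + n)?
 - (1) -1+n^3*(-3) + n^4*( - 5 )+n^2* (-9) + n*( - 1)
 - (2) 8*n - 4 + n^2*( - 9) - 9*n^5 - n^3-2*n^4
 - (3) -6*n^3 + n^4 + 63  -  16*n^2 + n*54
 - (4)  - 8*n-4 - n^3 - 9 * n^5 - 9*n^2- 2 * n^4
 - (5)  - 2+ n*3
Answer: 4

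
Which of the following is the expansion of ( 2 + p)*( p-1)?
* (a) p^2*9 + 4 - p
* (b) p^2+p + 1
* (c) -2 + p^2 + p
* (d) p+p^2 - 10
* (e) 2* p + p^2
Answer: c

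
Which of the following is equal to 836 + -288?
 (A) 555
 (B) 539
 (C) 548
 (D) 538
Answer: C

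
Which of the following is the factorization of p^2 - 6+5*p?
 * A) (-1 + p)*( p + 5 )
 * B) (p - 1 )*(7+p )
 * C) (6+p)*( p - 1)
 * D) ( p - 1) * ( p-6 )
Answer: C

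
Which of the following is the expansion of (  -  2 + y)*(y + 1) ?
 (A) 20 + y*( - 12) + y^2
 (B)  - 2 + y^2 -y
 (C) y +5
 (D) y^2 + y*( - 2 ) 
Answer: B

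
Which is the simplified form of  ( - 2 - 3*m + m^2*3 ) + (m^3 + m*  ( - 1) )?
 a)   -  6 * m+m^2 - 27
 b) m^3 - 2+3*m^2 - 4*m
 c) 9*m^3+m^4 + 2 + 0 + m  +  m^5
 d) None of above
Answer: b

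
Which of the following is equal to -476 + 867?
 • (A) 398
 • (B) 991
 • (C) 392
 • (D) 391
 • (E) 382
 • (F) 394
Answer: D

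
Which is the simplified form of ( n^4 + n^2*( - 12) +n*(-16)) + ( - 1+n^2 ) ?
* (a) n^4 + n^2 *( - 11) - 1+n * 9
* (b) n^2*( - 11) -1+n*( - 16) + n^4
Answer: b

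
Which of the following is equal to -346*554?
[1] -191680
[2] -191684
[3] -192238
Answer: 2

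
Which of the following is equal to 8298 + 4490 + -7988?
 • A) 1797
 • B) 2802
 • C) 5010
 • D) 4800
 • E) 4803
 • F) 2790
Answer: D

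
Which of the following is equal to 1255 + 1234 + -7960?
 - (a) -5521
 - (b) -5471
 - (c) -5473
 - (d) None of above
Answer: b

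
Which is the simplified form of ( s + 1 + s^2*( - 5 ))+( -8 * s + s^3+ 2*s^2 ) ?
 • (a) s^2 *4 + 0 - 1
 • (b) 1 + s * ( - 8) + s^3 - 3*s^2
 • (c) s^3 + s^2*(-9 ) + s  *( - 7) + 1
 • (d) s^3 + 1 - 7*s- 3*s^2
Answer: d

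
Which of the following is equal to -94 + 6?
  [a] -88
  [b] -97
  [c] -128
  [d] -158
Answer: a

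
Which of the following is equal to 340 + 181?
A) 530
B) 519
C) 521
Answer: C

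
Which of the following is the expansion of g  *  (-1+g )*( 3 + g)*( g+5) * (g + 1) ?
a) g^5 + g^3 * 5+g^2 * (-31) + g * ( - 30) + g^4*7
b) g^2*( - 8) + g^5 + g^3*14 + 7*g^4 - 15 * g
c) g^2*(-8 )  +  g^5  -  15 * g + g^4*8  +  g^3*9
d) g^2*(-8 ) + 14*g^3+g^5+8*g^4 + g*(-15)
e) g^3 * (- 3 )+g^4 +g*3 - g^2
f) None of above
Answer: d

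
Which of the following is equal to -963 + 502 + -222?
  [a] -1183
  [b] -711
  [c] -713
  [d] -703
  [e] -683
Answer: e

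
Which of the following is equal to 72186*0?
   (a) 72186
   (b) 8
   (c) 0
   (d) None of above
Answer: c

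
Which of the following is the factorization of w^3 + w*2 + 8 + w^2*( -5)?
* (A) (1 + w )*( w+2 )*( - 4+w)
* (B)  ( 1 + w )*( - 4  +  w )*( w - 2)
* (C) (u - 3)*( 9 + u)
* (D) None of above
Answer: B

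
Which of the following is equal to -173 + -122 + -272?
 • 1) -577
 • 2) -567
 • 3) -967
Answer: 2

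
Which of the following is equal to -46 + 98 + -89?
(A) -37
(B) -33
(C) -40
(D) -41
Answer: A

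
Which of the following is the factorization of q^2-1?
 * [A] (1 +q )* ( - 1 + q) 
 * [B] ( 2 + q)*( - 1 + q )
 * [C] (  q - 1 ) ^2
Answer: A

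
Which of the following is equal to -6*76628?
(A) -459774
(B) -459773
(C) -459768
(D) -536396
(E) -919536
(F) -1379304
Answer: C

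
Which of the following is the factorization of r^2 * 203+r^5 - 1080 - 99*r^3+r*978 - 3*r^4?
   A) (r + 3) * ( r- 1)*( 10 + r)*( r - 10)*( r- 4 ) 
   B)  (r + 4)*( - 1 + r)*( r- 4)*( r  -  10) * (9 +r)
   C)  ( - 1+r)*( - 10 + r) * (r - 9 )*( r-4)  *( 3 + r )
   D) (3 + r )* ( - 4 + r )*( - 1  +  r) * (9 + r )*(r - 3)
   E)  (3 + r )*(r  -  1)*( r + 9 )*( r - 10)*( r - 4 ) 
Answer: E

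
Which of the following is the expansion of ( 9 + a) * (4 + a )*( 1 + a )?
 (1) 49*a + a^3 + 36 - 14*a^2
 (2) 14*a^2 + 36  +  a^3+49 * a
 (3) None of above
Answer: 2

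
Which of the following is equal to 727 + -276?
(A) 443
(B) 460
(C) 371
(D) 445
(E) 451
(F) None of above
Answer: E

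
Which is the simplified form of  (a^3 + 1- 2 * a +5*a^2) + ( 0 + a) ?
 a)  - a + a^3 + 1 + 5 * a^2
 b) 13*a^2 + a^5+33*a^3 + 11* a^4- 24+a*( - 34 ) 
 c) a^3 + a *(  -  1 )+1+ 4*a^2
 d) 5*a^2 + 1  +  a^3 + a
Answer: a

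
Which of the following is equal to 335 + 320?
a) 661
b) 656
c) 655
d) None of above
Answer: c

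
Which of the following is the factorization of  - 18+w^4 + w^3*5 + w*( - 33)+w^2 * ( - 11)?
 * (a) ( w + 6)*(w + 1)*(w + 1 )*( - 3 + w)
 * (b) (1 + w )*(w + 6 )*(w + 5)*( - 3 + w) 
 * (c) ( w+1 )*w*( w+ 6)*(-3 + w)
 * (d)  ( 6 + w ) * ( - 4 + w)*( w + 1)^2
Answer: a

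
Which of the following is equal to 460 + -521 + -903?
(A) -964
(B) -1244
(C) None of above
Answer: A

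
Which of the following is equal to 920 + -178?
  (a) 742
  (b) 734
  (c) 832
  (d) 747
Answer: a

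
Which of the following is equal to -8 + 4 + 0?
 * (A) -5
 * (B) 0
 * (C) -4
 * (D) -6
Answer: C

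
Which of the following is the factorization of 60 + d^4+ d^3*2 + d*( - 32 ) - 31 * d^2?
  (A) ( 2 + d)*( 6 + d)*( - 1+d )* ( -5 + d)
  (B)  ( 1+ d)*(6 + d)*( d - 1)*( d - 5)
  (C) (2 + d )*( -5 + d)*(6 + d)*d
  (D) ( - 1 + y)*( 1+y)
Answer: A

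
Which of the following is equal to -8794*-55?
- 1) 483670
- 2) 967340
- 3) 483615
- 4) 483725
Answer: 1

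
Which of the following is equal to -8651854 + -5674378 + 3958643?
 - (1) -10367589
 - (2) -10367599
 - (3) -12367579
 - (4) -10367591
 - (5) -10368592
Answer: 1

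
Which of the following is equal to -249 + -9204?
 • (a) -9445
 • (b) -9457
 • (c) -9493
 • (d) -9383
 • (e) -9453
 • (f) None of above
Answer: e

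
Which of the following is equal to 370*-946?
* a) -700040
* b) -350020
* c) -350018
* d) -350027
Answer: b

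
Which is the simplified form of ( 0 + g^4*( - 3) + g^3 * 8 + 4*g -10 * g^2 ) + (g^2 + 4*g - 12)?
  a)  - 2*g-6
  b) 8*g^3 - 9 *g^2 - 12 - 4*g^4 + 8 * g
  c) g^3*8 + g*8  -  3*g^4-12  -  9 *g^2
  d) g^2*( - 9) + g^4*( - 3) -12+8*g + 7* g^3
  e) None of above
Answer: c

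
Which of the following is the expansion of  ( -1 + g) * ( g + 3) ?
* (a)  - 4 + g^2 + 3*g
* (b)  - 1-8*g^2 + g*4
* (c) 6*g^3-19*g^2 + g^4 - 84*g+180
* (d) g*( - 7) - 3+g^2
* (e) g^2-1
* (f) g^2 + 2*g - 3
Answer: f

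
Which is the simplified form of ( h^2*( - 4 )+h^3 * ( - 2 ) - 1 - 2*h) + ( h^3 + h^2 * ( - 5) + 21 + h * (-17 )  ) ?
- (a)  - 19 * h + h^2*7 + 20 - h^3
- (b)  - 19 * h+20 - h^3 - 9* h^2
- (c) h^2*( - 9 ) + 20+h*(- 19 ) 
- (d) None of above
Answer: b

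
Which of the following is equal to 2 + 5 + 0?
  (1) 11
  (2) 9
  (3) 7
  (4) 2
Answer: 3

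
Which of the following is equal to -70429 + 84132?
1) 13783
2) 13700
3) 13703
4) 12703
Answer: 3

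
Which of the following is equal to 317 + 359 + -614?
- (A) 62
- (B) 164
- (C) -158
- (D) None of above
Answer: A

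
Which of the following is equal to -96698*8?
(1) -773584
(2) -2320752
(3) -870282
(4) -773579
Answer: 1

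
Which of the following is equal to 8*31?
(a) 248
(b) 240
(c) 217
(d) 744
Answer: a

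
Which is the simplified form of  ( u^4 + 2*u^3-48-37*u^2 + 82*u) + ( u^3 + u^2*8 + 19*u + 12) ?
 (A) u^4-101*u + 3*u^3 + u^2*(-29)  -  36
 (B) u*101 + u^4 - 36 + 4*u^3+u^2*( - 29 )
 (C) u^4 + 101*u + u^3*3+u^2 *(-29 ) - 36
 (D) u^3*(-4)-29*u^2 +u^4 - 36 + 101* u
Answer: C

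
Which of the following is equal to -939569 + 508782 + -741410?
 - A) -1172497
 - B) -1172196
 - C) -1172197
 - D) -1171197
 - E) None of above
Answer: C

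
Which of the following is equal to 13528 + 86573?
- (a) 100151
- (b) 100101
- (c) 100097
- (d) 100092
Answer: b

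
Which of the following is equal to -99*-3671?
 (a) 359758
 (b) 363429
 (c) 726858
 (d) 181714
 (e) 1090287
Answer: b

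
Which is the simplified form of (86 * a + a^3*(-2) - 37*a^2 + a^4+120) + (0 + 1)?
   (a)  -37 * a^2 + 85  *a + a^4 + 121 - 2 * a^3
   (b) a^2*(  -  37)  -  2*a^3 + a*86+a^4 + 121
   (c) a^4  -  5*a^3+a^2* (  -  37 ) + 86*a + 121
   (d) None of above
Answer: b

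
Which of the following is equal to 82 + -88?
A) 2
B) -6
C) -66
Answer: B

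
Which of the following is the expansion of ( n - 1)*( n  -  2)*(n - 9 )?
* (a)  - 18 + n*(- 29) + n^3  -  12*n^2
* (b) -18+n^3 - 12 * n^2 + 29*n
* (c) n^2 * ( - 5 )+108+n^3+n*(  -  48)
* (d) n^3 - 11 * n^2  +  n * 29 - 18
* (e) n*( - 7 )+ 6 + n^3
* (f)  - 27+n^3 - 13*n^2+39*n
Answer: b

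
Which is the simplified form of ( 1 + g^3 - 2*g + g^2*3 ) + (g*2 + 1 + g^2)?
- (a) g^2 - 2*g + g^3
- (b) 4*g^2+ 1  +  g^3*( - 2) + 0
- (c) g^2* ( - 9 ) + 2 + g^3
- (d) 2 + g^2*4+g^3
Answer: d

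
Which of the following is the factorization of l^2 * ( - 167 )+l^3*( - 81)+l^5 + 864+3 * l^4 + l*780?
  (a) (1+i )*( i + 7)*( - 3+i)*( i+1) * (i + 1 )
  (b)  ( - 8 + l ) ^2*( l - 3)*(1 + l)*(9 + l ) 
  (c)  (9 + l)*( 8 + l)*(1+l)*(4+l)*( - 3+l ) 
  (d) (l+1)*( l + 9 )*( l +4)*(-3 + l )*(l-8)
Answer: d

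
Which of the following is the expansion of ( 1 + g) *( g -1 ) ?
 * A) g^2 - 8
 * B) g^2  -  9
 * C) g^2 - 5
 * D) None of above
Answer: D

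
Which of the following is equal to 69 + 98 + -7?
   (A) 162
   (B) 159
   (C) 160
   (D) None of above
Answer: C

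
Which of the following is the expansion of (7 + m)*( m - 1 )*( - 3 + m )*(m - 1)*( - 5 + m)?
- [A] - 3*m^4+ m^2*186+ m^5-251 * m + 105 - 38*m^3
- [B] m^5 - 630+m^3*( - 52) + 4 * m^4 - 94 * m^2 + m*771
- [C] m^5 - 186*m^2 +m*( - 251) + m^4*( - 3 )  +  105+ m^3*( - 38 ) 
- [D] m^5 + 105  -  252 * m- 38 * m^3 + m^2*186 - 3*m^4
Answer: A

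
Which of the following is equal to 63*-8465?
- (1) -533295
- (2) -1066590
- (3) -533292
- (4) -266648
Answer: 1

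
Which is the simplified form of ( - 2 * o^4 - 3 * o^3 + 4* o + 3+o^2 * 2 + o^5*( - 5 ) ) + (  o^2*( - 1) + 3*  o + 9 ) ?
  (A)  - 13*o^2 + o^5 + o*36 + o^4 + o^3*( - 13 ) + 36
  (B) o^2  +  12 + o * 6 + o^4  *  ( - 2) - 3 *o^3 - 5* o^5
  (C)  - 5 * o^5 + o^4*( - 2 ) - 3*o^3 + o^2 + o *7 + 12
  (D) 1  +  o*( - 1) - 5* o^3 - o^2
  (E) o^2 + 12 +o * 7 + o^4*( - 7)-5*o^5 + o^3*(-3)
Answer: C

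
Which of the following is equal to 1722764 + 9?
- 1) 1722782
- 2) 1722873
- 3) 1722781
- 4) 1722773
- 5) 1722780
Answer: 4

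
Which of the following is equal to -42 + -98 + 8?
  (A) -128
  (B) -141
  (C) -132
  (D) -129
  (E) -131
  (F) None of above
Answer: C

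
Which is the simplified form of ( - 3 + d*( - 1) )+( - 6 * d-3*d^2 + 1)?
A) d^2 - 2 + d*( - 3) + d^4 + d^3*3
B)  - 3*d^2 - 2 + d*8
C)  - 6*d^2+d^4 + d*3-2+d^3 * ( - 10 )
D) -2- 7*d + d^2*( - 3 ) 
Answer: D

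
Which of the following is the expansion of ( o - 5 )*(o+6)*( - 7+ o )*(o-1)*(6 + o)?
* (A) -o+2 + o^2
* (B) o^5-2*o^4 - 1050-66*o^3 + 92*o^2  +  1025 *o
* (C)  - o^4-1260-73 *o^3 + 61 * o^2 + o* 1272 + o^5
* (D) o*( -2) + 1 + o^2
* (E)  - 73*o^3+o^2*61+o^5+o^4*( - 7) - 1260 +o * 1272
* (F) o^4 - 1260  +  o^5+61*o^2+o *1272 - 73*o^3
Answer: C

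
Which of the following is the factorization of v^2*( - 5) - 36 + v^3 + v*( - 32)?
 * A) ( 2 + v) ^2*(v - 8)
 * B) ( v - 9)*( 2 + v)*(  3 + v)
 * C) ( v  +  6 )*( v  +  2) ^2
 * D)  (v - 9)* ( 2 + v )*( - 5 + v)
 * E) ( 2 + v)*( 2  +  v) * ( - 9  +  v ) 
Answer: E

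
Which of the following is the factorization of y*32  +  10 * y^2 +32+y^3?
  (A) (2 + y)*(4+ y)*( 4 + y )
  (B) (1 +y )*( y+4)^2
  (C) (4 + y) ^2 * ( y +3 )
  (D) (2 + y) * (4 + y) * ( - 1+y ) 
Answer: A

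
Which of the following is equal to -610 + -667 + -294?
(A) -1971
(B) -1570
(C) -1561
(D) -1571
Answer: D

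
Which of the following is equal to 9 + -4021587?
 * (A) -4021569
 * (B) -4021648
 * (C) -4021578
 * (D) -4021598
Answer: C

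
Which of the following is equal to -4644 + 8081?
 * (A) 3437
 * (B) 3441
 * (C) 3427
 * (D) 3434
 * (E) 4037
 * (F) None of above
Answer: A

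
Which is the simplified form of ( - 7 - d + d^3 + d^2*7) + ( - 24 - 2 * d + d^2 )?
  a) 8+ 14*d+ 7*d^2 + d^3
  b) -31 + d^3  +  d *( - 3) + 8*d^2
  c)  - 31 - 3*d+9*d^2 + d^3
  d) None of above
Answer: b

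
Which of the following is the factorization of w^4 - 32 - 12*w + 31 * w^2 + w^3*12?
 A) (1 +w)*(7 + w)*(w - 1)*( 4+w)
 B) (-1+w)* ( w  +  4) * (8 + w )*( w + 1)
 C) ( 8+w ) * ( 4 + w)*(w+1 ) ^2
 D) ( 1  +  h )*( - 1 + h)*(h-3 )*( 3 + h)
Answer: B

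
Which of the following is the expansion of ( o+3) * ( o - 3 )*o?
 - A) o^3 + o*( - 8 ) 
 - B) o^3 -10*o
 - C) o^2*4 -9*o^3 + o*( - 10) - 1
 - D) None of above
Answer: D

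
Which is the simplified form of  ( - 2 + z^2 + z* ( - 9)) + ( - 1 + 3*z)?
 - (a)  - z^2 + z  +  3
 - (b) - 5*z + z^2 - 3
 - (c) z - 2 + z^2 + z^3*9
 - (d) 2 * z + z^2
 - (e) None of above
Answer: e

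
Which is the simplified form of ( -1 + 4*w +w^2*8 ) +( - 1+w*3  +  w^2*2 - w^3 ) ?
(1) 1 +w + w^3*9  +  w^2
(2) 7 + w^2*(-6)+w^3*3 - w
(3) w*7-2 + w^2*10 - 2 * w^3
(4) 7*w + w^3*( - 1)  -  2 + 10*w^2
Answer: 4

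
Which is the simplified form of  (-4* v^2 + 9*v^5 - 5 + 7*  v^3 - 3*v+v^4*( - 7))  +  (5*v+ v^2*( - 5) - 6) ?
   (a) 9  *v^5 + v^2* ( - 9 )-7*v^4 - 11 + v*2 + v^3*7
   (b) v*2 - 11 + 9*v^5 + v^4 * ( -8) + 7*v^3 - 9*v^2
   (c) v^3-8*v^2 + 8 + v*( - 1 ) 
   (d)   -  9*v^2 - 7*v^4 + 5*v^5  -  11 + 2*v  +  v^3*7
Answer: a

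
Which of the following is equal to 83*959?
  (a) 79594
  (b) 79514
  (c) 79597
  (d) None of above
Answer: c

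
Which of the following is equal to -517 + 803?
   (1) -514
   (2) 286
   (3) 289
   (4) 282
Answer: 2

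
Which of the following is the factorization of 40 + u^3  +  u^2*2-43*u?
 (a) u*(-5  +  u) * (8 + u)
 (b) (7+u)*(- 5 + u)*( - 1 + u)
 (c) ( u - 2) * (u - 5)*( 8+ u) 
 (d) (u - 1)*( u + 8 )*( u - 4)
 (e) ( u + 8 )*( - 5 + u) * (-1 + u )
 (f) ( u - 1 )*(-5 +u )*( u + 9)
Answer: e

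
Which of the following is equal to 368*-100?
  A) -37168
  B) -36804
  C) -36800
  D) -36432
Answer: C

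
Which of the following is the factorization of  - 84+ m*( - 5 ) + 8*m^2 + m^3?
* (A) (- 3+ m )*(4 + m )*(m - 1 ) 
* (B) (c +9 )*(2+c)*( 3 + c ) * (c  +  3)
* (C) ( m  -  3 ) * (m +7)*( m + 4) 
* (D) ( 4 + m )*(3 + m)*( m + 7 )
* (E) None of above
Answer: C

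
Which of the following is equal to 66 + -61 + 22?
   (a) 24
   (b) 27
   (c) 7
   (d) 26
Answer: b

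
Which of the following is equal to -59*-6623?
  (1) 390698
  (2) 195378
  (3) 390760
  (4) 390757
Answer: 4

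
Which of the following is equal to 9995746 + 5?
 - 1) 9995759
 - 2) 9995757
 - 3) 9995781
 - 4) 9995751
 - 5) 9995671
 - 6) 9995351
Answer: 4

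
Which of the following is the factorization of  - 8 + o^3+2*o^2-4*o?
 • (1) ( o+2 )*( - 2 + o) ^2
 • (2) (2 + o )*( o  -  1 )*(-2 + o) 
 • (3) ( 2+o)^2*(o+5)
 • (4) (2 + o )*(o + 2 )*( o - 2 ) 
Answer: 4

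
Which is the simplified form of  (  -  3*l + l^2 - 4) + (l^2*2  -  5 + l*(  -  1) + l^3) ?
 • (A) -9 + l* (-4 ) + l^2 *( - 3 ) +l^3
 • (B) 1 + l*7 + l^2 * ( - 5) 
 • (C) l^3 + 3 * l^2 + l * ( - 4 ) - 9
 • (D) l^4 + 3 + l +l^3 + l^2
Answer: C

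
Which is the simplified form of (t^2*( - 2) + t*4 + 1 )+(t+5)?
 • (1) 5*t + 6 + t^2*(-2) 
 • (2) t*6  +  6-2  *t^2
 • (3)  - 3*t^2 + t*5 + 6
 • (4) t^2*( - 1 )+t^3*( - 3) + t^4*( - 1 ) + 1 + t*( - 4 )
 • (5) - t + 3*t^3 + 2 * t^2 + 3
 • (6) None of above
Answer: 1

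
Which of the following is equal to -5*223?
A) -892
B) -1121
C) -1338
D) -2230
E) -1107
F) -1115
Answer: F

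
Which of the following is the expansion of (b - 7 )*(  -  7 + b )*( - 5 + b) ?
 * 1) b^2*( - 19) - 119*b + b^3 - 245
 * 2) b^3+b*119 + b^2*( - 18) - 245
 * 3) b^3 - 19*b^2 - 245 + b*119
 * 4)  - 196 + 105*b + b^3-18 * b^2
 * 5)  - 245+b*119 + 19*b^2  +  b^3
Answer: 3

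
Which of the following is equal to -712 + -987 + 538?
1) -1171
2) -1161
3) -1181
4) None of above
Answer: 2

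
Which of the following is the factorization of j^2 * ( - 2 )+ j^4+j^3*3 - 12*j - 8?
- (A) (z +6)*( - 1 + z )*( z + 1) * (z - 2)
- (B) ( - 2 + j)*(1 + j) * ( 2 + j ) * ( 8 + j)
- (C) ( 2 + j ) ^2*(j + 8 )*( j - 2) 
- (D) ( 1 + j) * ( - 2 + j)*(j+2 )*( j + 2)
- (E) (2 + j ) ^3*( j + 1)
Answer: D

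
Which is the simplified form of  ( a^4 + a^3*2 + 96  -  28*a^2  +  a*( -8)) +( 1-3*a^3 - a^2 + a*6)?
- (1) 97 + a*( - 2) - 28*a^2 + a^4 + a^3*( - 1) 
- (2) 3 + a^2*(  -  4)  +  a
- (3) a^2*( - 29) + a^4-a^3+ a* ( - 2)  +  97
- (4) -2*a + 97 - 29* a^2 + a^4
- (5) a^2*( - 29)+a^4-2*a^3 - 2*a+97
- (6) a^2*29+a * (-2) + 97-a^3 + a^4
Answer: 3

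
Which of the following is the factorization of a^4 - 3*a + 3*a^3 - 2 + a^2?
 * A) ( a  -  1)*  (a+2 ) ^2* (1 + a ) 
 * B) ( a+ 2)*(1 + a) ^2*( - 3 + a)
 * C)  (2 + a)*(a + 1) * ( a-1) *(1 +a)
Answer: C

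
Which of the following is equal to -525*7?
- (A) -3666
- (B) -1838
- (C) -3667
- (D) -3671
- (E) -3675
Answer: E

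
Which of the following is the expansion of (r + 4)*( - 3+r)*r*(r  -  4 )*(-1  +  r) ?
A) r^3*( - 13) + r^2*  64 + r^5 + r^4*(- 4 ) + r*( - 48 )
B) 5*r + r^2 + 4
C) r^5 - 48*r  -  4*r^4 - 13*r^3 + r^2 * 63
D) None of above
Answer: A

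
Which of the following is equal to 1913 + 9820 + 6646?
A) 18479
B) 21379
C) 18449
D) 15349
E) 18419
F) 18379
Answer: F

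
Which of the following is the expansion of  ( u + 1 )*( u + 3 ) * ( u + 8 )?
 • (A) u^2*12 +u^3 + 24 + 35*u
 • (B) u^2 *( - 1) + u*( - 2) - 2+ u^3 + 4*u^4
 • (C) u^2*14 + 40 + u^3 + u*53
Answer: A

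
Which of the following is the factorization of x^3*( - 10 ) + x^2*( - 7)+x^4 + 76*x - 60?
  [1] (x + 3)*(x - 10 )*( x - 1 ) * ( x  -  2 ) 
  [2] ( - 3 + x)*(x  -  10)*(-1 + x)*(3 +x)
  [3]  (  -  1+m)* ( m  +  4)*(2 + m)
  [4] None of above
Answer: 1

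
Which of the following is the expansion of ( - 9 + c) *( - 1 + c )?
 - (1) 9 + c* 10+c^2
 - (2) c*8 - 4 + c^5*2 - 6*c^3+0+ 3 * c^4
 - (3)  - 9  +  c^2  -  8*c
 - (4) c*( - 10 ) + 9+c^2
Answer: 4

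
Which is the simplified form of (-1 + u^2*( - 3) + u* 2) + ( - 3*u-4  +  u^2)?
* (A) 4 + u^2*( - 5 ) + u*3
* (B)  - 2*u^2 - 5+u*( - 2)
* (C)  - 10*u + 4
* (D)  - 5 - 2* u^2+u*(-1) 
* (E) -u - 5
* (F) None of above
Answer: D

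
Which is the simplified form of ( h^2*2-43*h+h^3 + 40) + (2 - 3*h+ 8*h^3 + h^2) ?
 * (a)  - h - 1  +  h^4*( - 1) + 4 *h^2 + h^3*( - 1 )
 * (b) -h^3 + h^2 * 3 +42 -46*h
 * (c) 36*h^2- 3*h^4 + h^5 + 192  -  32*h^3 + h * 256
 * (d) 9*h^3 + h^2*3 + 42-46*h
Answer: d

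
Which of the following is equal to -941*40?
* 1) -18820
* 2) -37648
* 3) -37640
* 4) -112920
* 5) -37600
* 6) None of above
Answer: 3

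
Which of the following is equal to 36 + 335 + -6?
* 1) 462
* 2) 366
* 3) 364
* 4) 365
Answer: 4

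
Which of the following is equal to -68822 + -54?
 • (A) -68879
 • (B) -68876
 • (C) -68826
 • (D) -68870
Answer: B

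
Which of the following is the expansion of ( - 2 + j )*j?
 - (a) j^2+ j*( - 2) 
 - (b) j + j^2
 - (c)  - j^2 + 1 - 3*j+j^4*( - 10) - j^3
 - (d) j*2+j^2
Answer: a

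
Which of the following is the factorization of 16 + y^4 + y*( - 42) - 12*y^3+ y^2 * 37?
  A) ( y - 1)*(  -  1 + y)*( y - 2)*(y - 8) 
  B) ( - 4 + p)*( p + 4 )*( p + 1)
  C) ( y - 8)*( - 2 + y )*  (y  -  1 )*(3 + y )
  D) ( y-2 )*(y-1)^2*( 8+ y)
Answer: A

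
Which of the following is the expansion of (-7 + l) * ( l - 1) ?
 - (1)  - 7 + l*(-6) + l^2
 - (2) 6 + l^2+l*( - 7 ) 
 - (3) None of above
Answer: 3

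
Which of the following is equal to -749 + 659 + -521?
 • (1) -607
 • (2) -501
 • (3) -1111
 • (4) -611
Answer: 4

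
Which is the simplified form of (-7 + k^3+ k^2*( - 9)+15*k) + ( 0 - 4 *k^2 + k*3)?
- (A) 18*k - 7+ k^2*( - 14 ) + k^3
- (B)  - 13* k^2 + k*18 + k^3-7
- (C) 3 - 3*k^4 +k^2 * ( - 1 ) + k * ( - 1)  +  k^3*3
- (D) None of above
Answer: B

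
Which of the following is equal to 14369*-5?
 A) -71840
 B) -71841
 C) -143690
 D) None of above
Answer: D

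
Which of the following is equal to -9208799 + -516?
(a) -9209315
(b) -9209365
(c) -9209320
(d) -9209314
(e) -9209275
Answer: a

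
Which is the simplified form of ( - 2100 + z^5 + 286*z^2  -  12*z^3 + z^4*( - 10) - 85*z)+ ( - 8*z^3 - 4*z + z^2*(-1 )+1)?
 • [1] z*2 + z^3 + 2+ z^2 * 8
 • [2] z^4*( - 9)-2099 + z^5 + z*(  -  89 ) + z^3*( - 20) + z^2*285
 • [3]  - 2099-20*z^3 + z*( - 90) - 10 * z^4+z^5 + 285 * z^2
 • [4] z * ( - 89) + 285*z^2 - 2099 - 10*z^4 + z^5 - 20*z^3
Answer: 4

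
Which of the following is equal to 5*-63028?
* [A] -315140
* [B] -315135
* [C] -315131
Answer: A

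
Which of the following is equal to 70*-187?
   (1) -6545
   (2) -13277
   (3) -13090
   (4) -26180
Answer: 3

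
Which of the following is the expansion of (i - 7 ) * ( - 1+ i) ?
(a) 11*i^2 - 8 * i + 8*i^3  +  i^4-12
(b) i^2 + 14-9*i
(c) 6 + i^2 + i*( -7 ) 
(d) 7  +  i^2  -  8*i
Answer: d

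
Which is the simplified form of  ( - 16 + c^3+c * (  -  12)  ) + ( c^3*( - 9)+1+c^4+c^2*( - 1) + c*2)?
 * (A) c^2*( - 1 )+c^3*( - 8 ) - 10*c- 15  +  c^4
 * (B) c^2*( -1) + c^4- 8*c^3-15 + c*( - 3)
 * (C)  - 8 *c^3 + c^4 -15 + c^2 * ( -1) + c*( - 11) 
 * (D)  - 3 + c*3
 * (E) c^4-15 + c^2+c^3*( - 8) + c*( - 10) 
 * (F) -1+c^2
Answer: A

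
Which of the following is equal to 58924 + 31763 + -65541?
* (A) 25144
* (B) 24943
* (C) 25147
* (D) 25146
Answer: D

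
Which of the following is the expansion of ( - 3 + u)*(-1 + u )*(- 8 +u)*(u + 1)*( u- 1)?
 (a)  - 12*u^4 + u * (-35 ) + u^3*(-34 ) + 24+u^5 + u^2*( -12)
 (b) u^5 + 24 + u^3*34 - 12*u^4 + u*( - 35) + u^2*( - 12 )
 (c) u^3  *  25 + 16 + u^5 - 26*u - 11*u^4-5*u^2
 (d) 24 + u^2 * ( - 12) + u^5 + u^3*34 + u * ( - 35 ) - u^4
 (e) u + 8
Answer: b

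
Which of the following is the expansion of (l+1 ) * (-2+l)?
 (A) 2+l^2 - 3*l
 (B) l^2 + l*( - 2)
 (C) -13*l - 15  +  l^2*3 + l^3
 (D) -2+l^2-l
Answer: D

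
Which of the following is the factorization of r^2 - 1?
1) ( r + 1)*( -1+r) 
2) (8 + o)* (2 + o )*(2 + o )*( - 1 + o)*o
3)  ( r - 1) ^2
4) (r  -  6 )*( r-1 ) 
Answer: 1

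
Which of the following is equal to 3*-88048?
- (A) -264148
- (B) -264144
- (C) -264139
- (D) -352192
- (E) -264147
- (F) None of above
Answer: B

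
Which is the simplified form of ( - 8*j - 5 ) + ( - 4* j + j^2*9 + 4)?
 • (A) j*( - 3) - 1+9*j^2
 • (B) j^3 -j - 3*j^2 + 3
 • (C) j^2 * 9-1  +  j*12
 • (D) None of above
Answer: D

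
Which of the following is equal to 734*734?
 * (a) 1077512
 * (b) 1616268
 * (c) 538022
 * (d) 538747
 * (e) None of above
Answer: e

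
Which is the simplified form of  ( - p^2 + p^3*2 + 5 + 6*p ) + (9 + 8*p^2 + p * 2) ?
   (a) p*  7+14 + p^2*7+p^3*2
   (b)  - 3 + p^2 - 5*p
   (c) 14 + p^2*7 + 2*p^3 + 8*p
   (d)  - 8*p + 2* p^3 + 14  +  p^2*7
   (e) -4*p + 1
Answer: c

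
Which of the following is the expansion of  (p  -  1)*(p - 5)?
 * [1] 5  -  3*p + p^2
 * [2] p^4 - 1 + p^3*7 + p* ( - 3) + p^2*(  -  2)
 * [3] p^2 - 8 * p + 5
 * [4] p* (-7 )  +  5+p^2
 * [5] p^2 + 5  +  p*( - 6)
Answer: 5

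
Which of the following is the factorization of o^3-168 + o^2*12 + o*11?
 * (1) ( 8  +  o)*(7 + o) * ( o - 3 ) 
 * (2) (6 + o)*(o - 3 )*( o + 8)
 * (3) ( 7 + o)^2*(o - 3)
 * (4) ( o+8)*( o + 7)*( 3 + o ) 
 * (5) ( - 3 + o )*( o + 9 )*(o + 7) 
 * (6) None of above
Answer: 1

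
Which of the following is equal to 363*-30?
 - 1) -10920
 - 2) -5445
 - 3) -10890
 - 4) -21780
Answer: 3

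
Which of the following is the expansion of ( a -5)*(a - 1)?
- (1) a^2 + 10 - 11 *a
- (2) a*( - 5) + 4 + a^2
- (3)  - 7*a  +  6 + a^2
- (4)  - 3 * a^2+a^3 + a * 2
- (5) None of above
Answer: 5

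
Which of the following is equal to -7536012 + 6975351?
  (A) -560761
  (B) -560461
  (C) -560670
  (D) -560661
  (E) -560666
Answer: D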